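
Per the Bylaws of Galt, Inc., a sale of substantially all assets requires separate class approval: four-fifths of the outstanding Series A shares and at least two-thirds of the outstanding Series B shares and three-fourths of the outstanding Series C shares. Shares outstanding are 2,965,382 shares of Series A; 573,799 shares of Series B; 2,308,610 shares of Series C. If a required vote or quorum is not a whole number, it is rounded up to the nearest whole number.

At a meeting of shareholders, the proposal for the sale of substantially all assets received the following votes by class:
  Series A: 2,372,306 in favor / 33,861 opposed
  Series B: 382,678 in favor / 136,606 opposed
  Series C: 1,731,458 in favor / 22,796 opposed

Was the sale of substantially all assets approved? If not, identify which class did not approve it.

Series A: 4/5 of 2965382 = 2372305.60, rounded up to 2372306; 2,372,306 required, 2,372,306 in favor — approved.
Series B: 2/3 of 573799 = 382532.67, rounded up to 382533; 382,533 required, 382,678 in favor — approved.
Series C: 3/4 of 2308610 = 1731457.50, rounded up to 1731458; 1,731,458 required, 1,731,458 in favor — approved.

Approved — every class gave the required vote.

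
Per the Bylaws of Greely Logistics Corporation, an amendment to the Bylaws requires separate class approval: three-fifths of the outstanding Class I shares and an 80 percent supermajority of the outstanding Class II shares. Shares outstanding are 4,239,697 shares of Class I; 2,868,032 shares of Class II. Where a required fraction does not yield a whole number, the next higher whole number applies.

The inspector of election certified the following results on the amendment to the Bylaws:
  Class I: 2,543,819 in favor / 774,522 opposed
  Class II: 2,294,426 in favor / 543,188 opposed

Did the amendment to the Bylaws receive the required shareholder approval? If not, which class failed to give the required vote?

Approved — every class gave the required vote.

Class I: 3/5 of 4239697 = 2543818.20, rounded up to 2543819; 2,543,819 required, 2,543,819 in favor — approved.
Class II: 4/5 of 2868032 = 2294425.60, rounded up to 2294426; 2,294,426 required, 2,294,426 in favor — approved.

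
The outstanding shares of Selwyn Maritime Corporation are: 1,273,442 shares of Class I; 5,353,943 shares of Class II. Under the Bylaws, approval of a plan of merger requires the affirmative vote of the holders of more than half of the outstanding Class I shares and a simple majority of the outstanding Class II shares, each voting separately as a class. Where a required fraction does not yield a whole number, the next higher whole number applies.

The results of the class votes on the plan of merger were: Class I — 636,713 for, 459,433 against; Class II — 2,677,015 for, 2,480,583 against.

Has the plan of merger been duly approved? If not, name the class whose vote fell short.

Not approved — the Class I shares did not give the required vote.

Class I: a majority of 1273442 is 636722; 636,722 required, 636,713 in favor — not approved.
Class II: a majority of 5353943 is 2676972; 2,676,972 required, 2,677,015 in favor — approved.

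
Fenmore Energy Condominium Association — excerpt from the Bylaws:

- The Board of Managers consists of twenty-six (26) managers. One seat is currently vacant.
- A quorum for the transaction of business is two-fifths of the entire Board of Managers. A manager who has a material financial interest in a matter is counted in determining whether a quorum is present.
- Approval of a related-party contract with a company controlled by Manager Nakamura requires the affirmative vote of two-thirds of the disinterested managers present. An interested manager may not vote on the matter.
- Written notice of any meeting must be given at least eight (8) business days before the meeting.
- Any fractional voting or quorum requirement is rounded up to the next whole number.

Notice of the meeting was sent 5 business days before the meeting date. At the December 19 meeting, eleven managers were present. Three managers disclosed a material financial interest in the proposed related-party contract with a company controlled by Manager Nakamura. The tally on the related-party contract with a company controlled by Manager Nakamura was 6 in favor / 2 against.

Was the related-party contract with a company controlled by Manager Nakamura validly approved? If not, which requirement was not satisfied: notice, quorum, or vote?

Notice: 5 business days given; 8 required (5 < 8). Not satisfied.
Quorum: 11 present (interested managers count toward quorum); quorum is 11. Satisfied.
Vote: the related-party contract with a company controlled by Manager Nakamura requires two-thirds of the disinterested managers present (11 − 3 = 8). 2/3 of 8 = 5.33, rounded up to 6, so 6 affirmative votes are needed; 6 voted in favor. Satisfied.

Invalid — notice requirement not satisfied.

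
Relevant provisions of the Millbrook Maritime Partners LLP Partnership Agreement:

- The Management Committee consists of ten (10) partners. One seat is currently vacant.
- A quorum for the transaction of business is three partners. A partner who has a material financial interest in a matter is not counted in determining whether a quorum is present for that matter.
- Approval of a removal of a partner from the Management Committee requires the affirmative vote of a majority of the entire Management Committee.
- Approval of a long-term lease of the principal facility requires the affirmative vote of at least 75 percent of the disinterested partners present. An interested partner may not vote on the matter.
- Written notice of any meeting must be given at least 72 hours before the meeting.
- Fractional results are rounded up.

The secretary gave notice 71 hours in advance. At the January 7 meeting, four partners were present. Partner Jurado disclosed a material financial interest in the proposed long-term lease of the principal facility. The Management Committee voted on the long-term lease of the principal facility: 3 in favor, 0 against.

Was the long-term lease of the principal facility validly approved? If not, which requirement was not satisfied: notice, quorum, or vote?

Invalid — notice requirement not satisfied.

Notice: 71 hours given; 72 required (71 < 72). Not satisfied.
Quorum: 4 present, but the 1 interested partner does not count, leaving 3. Quorum is 3. Satisfied.
Vote: the long-term lease of the principal facility requires three-fourths of the disinterested partners present (4 − 1 = 3). 3/4 of 3 = 2.25, rounded up to 3, so 3 affirmative votes are needed; 3 voted in favor. Satisfied.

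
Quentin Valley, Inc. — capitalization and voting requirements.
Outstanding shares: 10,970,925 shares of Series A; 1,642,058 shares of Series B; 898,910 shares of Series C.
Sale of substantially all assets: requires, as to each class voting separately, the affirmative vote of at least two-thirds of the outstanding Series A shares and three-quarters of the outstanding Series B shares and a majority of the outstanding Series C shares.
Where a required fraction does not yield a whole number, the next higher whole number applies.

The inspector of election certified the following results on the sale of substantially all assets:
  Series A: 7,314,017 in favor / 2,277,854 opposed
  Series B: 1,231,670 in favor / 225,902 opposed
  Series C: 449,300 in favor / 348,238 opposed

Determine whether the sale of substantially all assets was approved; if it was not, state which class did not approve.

Series A: 2/3 of 10970925 = 7313950; 7,313,950 required, 7,314,017 in favor — approved.
Series B: 3/4 of 1642058 = 1231543.50, rounded up to 1231544; 1,231,544 required, 1,231,670 in favor — approved.
Series C: a majority of 898910 is 449456; 449,456 required, 449,300 in favor — not approved.

Not approved — the Series C shares did not give the required vote.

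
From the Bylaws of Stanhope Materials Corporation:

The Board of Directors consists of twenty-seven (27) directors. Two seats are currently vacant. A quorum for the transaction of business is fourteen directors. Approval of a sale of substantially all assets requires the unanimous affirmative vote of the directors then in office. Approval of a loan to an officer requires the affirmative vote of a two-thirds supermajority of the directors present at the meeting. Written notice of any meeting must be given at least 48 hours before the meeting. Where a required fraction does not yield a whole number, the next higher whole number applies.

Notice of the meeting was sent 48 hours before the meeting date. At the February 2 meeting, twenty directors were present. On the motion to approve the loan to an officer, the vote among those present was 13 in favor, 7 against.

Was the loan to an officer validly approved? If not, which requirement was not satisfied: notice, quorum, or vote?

Notice: 48 hours given; 48 required (48 ≥ 48). Satisfied.
Quorum: 20 present; quorum is 14. Satisfied.
Vote: the loan to an officer requires two-thirds of the directors present (20). 2/3 of 20 = 13.33, rounded up to 14, so 14 affirmative votes are needed; 13 voted in favor. Not satisfied.

Invalid — vote requirement not satisfied.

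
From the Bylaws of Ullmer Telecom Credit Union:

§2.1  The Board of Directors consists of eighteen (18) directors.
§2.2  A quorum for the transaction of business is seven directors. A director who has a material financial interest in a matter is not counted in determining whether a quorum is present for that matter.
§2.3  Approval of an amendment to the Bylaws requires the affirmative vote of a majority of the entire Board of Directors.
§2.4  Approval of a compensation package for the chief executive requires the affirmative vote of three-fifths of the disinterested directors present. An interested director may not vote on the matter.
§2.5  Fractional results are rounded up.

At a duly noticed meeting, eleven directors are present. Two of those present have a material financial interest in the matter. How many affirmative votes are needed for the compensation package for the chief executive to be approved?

The compensation package for the chief executive requires three-fifths of the disinterested directors present (11 − 2 = 9).
3/5 of 9 = 5.40, rounded up to 6.

6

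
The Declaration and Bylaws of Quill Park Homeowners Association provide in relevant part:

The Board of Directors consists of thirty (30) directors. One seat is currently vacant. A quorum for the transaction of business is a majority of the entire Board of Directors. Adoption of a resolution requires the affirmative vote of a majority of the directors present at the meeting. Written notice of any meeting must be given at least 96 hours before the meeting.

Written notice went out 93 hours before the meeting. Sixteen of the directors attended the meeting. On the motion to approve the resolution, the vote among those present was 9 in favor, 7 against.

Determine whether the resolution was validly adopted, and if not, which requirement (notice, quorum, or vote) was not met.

Invalid — notice requirement not satisfied.

Notice: 93 hours given; 96 required (93 < 96). Not satisfied.
Quorum: 16 present; quorum is 16. Satisfied.
Vote: the resolution requires a majority of the directors present (16). A majority of 16 is 9, so 9 affirmative votes are needed; 9 voted in favor. Satisfied.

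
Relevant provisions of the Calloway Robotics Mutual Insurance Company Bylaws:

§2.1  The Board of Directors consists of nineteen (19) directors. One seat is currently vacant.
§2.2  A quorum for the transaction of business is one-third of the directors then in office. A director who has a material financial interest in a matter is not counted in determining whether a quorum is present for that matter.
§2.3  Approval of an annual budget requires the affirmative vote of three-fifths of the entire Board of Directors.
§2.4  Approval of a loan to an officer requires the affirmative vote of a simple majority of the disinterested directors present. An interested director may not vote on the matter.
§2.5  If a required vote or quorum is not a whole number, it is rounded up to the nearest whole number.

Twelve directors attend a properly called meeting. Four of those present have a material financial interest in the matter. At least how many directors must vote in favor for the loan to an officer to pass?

The loan to an officer requires a majority of the disinterested directors present (12 − 4 = 8).
A majority of 8 is 5.

5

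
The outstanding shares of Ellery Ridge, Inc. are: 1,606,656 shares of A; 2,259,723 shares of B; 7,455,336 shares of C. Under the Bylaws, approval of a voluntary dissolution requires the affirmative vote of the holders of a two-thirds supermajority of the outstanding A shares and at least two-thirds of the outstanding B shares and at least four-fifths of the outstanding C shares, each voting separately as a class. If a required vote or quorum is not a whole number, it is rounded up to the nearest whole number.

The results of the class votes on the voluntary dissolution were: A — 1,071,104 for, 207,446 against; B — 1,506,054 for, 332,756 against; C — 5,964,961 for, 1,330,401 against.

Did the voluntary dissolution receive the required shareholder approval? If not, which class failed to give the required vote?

Not approved — the B shares did not give the required vote.

A: 2/3 of 1606656 = 1071104; 1,071,104 required, 1,071,104 in favor — approved.
B: 2/3 of 2259723 = 1506482; 1,506,482 required, 1,506,054 in favor — not approved.
C: 4/5 of 7455336 = 5964268.80, rounded up to 5964269; 5,964,269 required, 5,964,961 in favor — approved.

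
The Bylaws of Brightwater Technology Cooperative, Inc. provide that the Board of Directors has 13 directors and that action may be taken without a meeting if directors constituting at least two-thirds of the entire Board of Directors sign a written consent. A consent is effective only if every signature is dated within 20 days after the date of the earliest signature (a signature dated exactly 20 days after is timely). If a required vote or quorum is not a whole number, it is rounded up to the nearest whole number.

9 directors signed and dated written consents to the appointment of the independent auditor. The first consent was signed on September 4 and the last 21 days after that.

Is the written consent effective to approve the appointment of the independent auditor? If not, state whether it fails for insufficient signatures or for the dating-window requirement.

Not effective — dating-window requirement not satisfied.

Signatures required: at least two-thirds of 13 — 2/3 of 13 = 8.67, rounded up to 9, so 9 needed; 9 signed. Sufficient.
Dating window: the latest signature is 21 days after the earliest; the limit is 20 days. Outside the window.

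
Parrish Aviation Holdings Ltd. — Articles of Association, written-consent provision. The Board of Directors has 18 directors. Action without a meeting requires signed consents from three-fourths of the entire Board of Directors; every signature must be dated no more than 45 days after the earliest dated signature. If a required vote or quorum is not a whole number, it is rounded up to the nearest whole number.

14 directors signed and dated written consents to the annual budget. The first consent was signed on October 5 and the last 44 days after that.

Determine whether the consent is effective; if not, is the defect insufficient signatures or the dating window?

Signatures required: three-fourths of 18 — 3/4 of 18 = 13.50, rounded up to 14, so 14 needed; 14 signed. Sufficient.
Dating window: the latest signature is 44 days after the earliest; the limit is 45 days. Within the window.

Effective — both the signature and dating-window requirements are satisfied.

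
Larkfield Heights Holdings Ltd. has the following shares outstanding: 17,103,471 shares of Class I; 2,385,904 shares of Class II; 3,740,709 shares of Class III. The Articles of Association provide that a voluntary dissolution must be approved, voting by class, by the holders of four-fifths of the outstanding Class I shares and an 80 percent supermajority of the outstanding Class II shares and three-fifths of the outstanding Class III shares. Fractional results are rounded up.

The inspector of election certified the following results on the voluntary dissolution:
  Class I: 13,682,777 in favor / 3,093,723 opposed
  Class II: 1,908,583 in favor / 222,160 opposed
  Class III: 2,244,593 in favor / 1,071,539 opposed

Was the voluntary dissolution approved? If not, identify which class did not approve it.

Class I: 4/5 of 17103471 = 13682776.80, rounded up to 13682777; 13,682,777 required, 13,682,777 in favor — approved.
Class II: 4/5 of 2385904 = 1908723.20, rounded up to 1908724; 1,908,724 required, 1,908,583 in favor — not approved.
Class III: 3/5 of 3740709 = 2244425.40, rounded up to 2244426; 2,244,426 required, 2,244,593 in favor — approved.

Not approved — the Class II shares did not give the required vote.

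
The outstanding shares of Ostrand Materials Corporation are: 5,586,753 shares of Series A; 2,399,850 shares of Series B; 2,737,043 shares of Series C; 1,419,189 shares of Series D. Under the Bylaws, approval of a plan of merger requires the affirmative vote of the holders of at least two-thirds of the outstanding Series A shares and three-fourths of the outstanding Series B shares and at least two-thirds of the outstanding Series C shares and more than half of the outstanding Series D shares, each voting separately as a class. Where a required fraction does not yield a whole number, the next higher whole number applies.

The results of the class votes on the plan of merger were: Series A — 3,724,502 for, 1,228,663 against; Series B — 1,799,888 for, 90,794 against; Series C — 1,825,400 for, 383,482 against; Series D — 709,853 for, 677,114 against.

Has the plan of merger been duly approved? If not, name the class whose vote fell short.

Approved — every class gave the required vote.

Series A: 2/3 of 5586753 = 3724502; 3,724,502 required, 3,724,502 in favor — approved.
Series B: 3/4 of 2399850 = 1799887.50, rounded up to 1799888; 1,799,888 required, 1,799,888 in favor — approved.
Series C: 2/3 of 2737043 = 1824695.33, rounded up to 1824696; 1,824,696 required, 1,825,400 in favor — approved.
Series D: a majority of 1419189 is 709595; 709,595 required, 709,853 in favor — approved.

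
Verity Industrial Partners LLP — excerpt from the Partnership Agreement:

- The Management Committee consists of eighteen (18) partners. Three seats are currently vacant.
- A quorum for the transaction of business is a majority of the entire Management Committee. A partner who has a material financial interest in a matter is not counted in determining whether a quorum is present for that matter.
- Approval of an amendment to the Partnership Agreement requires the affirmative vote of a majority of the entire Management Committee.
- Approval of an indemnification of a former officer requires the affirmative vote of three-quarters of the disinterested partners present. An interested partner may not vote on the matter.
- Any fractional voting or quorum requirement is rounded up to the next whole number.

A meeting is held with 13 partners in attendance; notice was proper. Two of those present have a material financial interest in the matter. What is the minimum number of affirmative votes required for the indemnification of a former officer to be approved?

9

The indemnification of a former officer requires three-fourths of the disinterested partners present (13 − 2 = 11).
3/4 of 11 = 8.25, rounded up to 9.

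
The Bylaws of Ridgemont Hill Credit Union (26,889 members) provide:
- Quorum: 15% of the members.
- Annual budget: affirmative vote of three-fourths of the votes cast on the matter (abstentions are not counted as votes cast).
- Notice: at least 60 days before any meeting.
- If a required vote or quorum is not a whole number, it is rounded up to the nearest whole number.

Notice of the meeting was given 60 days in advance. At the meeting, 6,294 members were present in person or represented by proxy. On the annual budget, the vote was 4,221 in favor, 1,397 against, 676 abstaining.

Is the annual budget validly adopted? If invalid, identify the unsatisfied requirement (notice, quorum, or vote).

Valid — all requirements satisfied.

Notice: 60 days given; 60 required. Satisfied.
Quorum: 15% of 26,889 = 4,033.35, rounded up to 4,034; 6,294 present. Satisfied.
Vote: requires three-fourths of the votes cast (6,294 − 676 abstaining = 5,618); 3/4 of 5618 = 4213.50, rounded up to 4214, so 4,214 needed; 4,221 in favor. Satisfied.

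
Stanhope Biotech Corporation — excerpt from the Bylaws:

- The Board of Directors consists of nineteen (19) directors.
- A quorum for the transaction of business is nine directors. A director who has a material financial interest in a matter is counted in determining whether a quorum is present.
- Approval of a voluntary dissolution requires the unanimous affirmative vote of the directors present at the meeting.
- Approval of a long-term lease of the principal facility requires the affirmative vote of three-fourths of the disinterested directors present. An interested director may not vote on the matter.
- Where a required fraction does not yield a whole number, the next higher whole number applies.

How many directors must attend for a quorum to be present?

9

The quorum is fixed at 9.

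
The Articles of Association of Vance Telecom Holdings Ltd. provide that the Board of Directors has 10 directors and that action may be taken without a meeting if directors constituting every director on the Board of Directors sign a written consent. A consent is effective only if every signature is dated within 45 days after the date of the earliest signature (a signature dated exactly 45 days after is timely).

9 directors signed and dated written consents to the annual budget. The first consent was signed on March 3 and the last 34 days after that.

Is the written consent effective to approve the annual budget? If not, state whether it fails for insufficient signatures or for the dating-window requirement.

Not effective — insufficient signatures.

Signatures required: every one of 10 — unanimous means all 10, so 10 needed; 9 signed. Insufficient.
Dating window: the latest signature is 34 days after the earliest; the limit is 45 days. Within the window.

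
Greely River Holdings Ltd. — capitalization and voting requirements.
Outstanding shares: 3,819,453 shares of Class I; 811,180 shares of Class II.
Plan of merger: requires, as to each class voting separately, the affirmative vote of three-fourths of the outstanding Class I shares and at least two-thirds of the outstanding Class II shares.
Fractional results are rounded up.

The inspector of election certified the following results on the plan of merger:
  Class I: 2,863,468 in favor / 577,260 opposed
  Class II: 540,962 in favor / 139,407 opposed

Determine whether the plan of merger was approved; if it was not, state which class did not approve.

Class I: 3/4 of 3819453 = 2864589.75, rounded up to 2864590; 2,864,590 required, 2,863,468 in favor — not approved.
Class II: 2/3 of 811180 = 540786.67, rounded up to 540787; 540,787 required, 540,962 in favor — approved.

Not approved — the Class I shares did not give the required vote.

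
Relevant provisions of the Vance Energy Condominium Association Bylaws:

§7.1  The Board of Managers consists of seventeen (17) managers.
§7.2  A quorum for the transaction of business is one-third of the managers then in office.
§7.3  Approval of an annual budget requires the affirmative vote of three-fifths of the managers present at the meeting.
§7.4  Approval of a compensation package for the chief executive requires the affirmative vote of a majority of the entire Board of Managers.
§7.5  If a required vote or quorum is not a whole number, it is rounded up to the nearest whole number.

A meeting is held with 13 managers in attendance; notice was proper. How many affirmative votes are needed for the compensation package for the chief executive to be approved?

9

The compensation package for the chief executive requires a majority of the entire Board of Managers (17).
A majority of 17 is 9.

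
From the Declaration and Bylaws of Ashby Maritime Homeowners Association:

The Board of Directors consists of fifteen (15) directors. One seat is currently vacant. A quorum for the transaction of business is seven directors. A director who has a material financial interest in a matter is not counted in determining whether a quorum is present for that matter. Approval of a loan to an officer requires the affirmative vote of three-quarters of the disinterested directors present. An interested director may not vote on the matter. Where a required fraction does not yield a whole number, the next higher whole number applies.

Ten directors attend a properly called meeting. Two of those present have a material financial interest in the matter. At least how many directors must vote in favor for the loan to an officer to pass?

The loan to an officer requires three-fourths of the disinterested directors present (10 − 2 = 8).
3/4 of 8 = 6.

6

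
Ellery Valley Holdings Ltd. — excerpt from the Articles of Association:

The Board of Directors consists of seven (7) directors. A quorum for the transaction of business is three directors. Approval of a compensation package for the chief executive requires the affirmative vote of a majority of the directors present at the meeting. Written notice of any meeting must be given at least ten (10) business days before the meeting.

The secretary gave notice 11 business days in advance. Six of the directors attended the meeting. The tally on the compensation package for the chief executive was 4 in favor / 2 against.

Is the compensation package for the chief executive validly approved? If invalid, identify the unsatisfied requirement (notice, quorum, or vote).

Notice: 11 business days given; 10 required (11 ≥ 10). Satisfied.
Quorum: 6 present; quorum is 3. Satisfied.
Vote: the compensation package for the chief executive requires a majority of the directors present (6). A majority of 6 is 4, so 4 affirmative votes are needed; 4 voted in favor. Satisfied.

Valid — all requirements satisfied.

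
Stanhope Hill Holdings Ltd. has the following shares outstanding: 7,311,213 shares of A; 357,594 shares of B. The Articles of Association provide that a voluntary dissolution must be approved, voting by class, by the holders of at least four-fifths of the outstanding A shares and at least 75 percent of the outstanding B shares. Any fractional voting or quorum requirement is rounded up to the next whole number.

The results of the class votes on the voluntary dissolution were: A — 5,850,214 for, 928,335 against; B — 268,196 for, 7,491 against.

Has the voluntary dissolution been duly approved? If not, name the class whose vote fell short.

Approved — every class gave the required vote.

A: 4/5 of 7311213 = 5848970.40, rounded up to 5848971; 5,848,971 required, 5,850,214 in favor — approved.
B: 3/4 of 357594 = 268195.50, rounded up to 268196; 268,196 required, 268,196 in favor — approved.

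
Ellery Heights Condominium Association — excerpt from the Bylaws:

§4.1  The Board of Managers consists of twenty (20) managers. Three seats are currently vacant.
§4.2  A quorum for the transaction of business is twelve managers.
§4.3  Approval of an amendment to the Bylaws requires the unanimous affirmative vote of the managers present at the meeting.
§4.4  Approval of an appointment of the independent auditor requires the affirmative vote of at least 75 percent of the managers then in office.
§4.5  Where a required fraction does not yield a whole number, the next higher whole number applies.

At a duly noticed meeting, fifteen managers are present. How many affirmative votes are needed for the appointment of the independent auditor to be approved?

The appointment of the independent auditor requires three-fourths of the managers then in office (17).
3/4 of 17 = 12.75, rounded up to 13.

13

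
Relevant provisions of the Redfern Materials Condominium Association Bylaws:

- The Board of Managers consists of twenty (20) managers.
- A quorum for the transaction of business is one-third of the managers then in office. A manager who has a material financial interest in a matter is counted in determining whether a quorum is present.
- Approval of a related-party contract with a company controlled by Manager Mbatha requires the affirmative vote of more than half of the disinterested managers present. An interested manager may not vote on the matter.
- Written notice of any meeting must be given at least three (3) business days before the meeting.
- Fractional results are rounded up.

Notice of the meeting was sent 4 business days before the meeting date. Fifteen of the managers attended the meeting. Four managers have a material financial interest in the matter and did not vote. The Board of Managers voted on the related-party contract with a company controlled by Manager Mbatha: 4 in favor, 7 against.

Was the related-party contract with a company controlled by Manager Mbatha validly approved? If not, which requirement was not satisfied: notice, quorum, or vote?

Notice: 4 business days given; 3 required (4 ≥ 3). Satisfied.
Quorum: 15 present (interested managers count toward quorum); quorum is 7. Satisfied.
Vote: the related-party contract with a company controlled by Manager Mbatha requires a majority of the disinterested managers present (15 − 4 = 11). A majority of 11 is 6, so 6 affirmative votes are needed; 4 voted in favor. Not satisfied.

Invalid — vote requirement not satisfied.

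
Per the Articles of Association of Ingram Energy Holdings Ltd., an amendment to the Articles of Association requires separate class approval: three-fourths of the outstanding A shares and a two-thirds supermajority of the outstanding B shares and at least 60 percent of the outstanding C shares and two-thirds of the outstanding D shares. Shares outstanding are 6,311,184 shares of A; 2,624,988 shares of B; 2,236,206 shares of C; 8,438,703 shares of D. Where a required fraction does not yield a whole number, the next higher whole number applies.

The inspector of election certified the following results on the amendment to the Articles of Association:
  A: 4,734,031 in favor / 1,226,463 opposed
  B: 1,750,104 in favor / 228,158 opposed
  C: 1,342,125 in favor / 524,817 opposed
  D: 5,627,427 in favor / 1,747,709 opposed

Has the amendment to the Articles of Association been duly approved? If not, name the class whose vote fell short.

Approved — every class gave the required vote.

A: 3/4 of 6311184 = 4733388; 4,733,388 required, 4,734,031 in favor — approved.
B: 2/3 of 2624988 = 1749992; 1,749,992 required, 1,750,104 in favor — approved.
C: 3/5 of 2236206 = 1341723.60, rounded up to 1341724; 1,341,724 required, 1,342,125 in favor — approved.
D: 2/3 of 8438703 = 5625802; 5,625,802 required, 5,627,427 in favor — approved.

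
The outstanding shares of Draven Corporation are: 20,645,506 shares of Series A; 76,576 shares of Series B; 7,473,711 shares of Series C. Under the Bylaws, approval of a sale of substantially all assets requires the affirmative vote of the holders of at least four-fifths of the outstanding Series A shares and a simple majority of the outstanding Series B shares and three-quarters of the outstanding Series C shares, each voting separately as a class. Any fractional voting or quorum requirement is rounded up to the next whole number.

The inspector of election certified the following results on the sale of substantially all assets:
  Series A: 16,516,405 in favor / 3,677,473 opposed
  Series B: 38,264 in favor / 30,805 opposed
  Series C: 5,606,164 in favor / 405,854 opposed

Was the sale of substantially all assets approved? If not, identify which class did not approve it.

Not approved — the Series B shares did not give the required vote.

Series A: 4/5 of 20645506 = 16516404.80, rounded up to 16516405; 16,516,405 required, 16,516,405 in favor — approved.
Series B: a majority of 76576 is 38289; 38,289 required, 38,264 in favor — not approved.
Series C: 3/4 of 7473711 = 5605283.25, rounded up to 5605284; 5,605,284 required, 5,606,164 in favor — approved.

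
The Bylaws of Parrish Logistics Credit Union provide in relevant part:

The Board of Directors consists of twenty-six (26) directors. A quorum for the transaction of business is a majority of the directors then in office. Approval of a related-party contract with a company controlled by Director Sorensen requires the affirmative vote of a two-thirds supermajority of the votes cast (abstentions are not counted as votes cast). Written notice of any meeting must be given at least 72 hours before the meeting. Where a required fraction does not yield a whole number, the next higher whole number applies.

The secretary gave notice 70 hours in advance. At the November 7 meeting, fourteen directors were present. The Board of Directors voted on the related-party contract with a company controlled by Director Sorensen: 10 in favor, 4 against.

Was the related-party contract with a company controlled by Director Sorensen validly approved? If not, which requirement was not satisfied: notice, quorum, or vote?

Invalid — notice requirement not satisfied.

Notice: 70 hours given; 72 required (70 < 72). Not satisfied.
Quorum: 14 present; quorum is 14. Satisfied.
Vote: the related-party contract with a company controlled by Director Sorensen requires two-thirds of the votes cast (14). 2/3 of 14 = 9.33, rounded up to 10, so 10 affirmative votes are needed; 10 voted in favor. Satisfied.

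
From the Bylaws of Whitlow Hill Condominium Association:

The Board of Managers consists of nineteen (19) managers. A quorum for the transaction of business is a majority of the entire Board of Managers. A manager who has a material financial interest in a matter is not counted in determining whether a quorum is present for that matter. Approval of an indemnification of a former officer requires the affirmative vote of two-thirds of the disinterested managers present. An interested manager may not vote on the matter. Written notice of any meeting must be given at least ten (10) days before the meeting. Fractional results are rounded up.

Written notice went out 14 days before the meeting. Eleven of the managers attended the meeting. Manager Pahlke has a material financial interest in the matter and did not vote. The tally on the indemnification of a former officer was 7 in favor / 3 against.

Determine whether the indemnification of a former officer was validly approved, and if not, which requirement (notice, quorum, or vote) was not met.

Valid — all requirements satisfied.

Notice: 14 days given; 10 required (14 ≥ 10). Satisfied.
Quorum: 11 present, but the 1 interested manager does not count, leaving 10. Quorum is 10. Satisfied.
Vote: the indemnification of a former officer requires two-thirds of the disinterested managers present (11 − 1 = 10). 2/3 of 10 = 6.67, rounded up to 7, so 7 affirmative votes are needed; 7 voted in favor. Satisfied.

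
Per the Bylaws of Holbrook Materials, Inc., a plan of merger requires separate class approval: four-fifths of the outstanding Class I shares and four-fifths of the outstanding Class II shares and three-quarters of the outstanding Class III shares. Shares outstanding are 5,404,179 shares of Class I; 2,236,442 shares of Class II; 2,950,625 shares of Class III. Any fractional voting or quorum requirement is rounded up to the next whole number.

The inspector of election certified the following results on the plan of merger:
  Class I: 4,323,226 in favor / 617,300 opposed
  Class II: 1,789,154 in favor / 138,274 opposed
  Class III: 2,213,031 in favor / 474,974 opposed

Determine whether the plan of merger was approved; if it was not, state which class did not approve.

Not approved — the Class I shares did not give the required vote.

Class I: 4/5 of 5404179 = 4323343.20, rounded up to 4323344; 4,323,344 required, 4,323,226 in favor — not approved.
Class II: 4/5 of 2236442 = 1789153.60, rounded up to 1789154; 1,789,154 required, 1,789,154 in favor — approved.
Class III: 3/4 of 2950625 = 2212968.75, rounded up to 2212969; 2,212,969 required, 2,213,031 in favor — approved.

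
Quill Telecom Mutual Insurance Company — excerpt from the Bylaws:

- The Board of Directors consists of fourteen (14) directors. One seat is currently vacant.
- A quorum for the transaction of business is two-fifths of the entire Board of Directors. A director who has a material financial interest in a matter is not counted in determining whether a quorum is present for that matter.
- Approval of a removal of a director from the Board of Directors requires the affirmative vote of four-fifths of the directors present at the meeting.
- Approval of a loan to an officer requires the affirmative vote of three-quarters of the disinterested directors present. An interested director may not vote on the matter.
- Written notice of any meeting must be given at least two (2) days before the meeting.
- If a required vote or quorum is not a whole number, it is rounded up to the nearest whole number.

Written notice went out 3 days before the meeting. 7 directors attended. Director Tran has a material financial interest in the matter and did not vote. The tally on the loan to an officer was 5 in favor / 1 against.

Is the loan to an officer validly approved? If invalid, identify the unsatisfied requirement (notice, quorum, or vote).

Valid — all requirements satisfied.

Notice: 3 days given; 2 required (3 ≥ 2). Satisfied.
Quorum: 7 present, but the 1 interested director does not count, leaving 6. Quorum is 6. Satisfied.
Vote: the loan to an officer requires three-fourths of the disinterested directors present (7 − 1 = 6). 3/4 of 6 = 4.50, rounded up to 5, so 5 affirmative votes are needed; 5 voted in favor. Satisfied.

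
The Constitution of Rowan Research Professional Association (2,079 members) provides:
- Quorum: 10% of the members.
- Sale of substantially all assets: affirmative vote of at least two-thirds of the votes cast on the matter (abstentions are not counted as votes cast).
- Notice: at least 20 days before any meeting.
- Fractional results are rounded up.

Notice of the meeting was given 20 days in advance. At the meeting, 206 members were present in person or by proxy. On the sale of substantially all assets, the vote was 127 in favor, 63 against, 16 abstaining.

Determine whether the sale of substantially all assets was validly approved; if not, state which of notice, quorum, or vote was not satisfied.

Invalid — quorum requirement not satisfied.

Notice: 20 days given; 20 required. Satisfied.
Quorum: 10% of 2,079 = 207.90, rounded up to 208; 206 present. Not satisfied.
Vote: requires two-thirds of the votes cast (206 − 16 abstaining = 190); 2/3 of 190 = 126.67, rounded up to 127, so 127 needed; 127 in favor. Satisfied.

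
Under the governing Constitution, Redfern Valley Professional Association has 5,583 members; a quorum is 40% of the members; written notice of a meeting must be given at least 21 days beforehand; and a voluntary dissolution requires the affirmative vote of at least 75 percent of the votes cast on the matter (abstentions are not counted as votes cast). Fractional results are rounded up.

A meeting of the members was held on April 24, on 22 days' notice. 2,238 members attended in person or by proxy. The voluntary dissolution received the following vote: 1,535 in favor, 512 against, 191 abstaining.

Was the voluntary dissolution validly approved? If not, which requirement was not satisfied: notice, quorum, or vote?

Notice: 22 days given; 21 required. Satisfied.
Quorum: 40% of 5,583 = 2,233.20, rounded up to 2,234; 2,238 present. Satisfied.
Vote: requires three-fourths of the votes cast (2,238 − 191 abstaining = 2,047); 3/4 of 2047 = 1535.25, rounded up to 1536, so 1,536 needed; 1,535 in favor. Not satisfied.

Invalid — vote requirement not satisfied.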